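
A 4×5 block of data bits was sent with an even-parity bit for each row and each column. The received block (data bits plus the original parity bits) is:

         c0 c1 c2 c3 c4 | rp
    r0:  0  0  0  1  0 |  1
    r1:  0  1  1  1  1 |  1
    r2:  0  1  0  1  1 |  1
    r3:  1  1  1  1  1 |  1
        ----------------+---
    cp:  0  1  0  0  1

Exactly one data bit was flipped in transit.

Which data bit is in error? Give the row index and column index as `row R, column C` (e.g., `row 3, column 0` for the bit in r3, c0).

row 1, column 0

Recompute each row's even parity and compare to rp:
  r0: data parity 1, sent rp 1 → ok
  r1: data parity 0, sent rp 1 → mismatch
  r2: data parity 1, sent rp 1 → ok
  r3: data parity 1, sent rp 1 → ok
Recompute each column's even parity and compare to cp:
  c0: data parity 1, sent cp 0 → mismatch
  c1: data parity 1, sent cp 1 → ok
  c2: data parity 0, sent cp 0 → ok
  c3: data parity 0, sent cp 0 → ok
  c4: data parity 1, sent cp 1 → ok
Exactly one row (r1) and one column (c0) fail → the flipped bit is at their intersection.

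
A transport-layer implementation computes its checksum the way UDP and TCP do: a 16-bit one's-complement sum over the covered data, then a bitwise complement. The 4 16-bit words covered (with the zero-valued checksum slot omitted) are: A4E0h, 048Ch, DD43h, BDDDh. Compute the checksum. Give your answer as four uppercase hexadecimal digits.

BB71

One's-complement addition (fold any carry out of bit 15 back into bit 0):
  0xA4E0 + 0x048C = 0x0A96C
  0xA96C + 0xDD43 = 0x186AF → wrap carry → 0x86B0
  0x86B0 + 0xBDDD = 0x1448D → wrap carry → 0x448E
One's-complement sum = 0x448E.
Checksum = ~0x448E & 0xFFFF = 0xBB71.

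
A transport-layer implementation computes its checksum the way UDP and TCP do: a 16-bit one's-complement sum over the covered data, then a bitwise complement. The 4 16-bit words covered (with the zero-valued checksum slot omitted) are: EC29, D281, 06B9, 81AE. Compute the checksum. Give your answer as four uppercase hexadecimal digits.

One's-complement addition (fold any carry out of bit 15 back into bit 0):
  0xEC29 + 0xD281 = 0x1BEAA → wrap carry → 0xBEAB
  0xBEAB + 0x06B9 = 0x0C564
  0xC564 + 0x81AE = 0x14712 → wrap carry → 0x4713
One's-complement sum = 0x4713.
Checksum = ~0x4713 & 0xFFFF = 0xB8EC.

B8EC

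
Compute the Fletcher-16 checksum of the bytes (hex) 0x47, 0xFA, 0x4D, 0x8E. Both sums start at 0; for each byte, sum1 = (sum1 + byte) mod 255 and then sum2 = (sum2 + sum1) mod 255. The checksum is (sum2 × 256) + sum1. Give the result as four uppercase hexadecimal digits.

Running sums (mod 255):
  after byte 0 (0x47): sum1=71, sum2=71
  after byte 1 (0xFA): sum1=66, sum2=137
  after byte 2 (0x4D): sum1=143, sum2=25
  after byte 3 (0x8E): sum1=30, sum2=55
Checksum = sum2·256 + sum1 = 55·256 + 30 = 14110 = 0x371E.

371E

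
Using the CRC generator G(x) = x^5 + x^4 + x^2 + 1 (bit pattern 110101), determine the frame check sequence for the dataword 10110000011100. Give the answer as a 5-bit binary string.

Append 5 zeros: 1011000001110000000. Divide by 110101 (XOR where the leading bit is 1):
  pos 0: 101100 XOR 110101 = 011001
  pos 1: 110010 XOR 110101 = 000111
  pos 4: 111001 XOR 110101 = 001100
  pos 6: 110011 XOR 110101 = 000110
  pos 9: 110000 XOR 110101 = 000101
  pos 12: 101000 XOR 110101 = 011101
  pos 13: 111010 XOR 110101 = 001111
Remainder (last 5 bits) = 01111. This is the CRC / FCS.

01111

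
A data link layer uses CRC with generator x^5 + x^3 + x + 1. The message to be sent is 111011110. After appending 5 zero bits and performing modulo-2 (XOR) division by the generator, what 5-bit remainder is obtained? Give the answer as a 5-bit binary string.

Append 5 zeros: 11101111000000. Divide by 101011 (XOR where the leading bit is 1):
  pos 0: 111011 XOR 101011 = 010000
  pos 1: 100001 XOR 101011 = 001010
  pos 3: 101010 XOR 101011 = 000001
  pos 8: 100000 XOR 101011 = 001011
Remainder (last 5 bits) = 01011. This is the CRC / FCS.

01011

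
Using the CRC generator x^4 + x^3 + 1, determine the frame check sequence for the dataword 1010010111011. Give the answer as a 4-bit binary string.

1101

Append 4 zeros: 10100101110110000. Divide by 11001 (XOR where the leading bit is 1):
  pos 0: 10100 XOR 11001 = 01101
  pos 1: 11011 XOR 11001 = 00010
  pos 4: 10011 XOR 11001 = 01010
  pos 5: 10101 XOR 11001 = 01100
  pos 6: 11000 XOR 11001 = 00001
  pos 10: 11100 XOR 11001 = 00101
  pos 12: 10100 XOR 11001 = 01101
Remainder (last 4 bits) = 1101. This is the CRC / FCS.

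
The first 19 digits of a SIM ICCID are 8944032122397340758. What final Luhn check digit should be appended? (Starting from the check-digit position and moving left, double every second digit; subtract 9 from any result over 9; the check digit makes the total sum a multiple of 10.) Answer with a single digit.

Partial digits right→left: 8 5 7 0 4 3 7 9 3 2 2 1 2 3 0 4 4 9 8
Double every second digit counting from the check-digit position (so the 1st, 3rd, 5th, ... of the partial from the right).
  doubled (with −9 where >9): 7 5 8 5 6 4 4 0 8 7 → sum 54
  kept as-is: 5 0 3 9 2 1 3 4 9 → sum 36
Total = 54 + 36 = 90.
Check digit = (10 − (90 mod 10)) mod 10 = 0.

0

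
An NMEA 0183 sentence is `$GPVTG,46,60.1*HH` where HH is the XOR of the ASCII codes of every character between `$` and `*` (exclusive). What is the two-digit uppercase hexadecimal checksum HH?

49

XOR the ASCII codes of the payload characters:
  'G' = 0x47 → acc = 0x47
  'P' = 0x50 → acc = 0x17
  'V' = 0x56 → acc = 0x41
  'T' = 0x54 → acc = 0x15
  'G' = 0x47 → acc = 0x52
  ',' = 0x2C → acc = 0x7E
  '4' = 0x34 → acc = 0x4A
  '6' = 0x36 → acc = 0x7C
  ',' = 0x2C → acc = 0x50
  '6' = 0x36 → acc = 0x66
  '0' = 0x30 → acc = 0x56
  '.' = 0x2E → acc = 0x78
  '1' = 0x31 → acc = 0x49
Checksum = 0x49.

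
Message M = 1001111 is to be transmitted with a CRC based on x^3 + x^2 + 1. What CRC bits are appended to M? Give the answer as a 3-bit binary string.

Append 3 zeros: 1001111000. Divide by 1101 (XOR where the leading bit is 1):
  pos 0: 1001 XOR 1101 = 0100
  pos 1: 1001 XOR 1101 = 0100
  pos 2: 1001 XOR 1101 = 0100
  pos 3: 1001 XOR 1101 = 0100
  pos 4: 1000 XOR 1101 = 0101
  pos 5: 1010 XOR 1101 = 0111
  pos 6: 1110 XOR 1101 = 0011
Remainder (last 3 bits) = 011. This is the CRC / FCS.

011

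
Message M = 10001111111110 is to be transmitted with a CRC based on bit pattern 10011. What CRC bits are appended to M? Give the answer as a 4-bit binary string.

Append 4 zeros: 100011111111100000. Divide by 10011 (XOR where the leading bit is 1):
  pos 0: 10001 XOR 10011 = 00010
  pos 3: 10111 XOR 10011 = 00100
  pos 5: 10011 XOR 10011 = 00000
  pos 10: 11100 XOR 10011 = 01111
  pos 11: 11110 XOR 10011 = 01101
  pos 12: 11010 XOR 10011 = 01001
  pos 13: 10010 XOR 10011 = 00001
Remainder (last 4 bits) = 0001. This is the CRC / FCS.

0001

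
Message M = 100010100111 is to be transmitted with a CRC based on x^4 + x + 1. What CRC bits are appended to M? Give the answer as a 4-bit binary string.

Append 4 zeros: 1000101001110000. Divide by 10011 (XOR where the leading bit is 1):
  pos 0: 10001 XOR 10011 = 00010
  pos 3: 10010 XOR 10011 = 00001
  pos 7: 10111 XOR 10011 = 00100
  pos 9: 10000 XOR 10011 = 00011
Remainder (last 4 bits) = 1100. This is the CRC / FCS.

1100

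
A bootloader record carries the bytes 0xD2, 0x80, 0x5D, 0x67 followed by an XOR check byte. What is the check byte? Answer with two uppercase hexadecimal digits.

68

XOR the bytes together:
  start with 0xD2
  0xD2 ⊕ 0x80 = 0x52
  0x52 ⊕ 0x5D = 0x0F
  0x0F ⊕ 0x67 = 0x68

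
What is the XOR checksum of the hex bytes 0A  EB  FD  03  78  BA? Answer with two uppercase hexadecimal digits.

DD

XOR the bytes together:
  start with 0x0A
  0x0A ⊕ 0xEB = 0xE1
  0xE1 ⊕ 0xFD = 0x1C
  0x1C ⊕ 0x03 = 0x1F
  0x1F ⊕ 0x78 = 0x67
  0x67 ⊕ 0xBA = 0xDD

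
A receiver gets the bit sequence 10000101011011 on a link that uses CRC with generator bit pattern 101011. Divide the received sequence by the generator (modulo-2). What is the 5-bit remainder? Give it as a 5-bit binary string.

11100

Modulo-2 division of 10000101011011 by 101011:
  pos 0: 100001 XOR 101011 = 001010
  pos 2: 101001 XOR 101011 = 000010
  pos 6: 100110 XOR 101011 = 001101
  pos 8: 110111 XOR 101011 = 011100
Remainder = 11100 (nonzero — an error is detected).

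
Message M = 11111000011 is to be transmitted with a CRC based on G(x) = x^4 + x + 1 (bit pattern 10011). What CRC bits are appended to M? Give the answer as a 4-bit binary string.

Append 4 zeros: 111110000110000. Divide by 10011 (XOR where the leading bit is 1):
  pos 0: 11111 XOR 10011 = 01100
  pos 1: 11000 XOR 10011 = 01011
  pos 2: 10110 XOR 10011 = 00101
  pos 4: 10100 XOR 10011 = 00111
  pos 6: 11111 XOR 10011 = 01100
  pos 7: 11000 XOR 10011 = 01011
  pos 8: 10110 XOR 10011 = 00101
  pos 10: 10100 XOR 10011 = 00111
Remainder (last 4 bits) = 0111. This is the CRC / FCS.

0111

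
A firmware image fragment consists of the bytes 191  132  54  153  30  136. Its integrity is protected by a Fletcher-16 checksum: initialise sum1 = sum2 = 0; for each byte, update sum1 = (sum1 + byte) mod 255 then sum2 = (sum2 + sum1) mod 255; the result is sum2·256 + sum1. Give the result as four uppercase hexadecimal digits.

7FBA

Running sums (mod 255):
  after byte 0 (191): sum1=191, sum2=191
  after byte 1 (132): sum1=68, sum2=4
  after byte 2 (54): sum1=122, sum2=126
  after byte 3 (153): sum1=20, sum2=146
  after byte 4 (30): sum1=50, sum2=196
  after byte 5 (136): sum1=186, sum2=127
Checksum = sum2·256 + sum1 = 127·256 + 186 = 32698 = 0x7FBA.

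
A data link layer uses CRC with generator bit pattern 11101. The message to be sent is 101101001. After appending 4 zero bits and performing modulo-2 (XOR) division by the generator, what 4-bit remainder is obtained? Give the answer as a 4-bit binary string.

Append 4 zeros: 1011010010000. Divide by 11101 (XOR where the leading bit is 1):
  pos 0: 10110 XOR 11101 = 01011
  pos 1: 10111 XOR 11101 = 01010
  pos 2: 10100 XOR 11101 = 01001
  pos 3: 10010 XOR 11101 = 01111
  pos 4: 11111 XOR 11101 = 00010
  pos 7: 10000 XOR 11101 = 01101
  pos 8: 11010 XOR 11101 = 00111
Remainder (last 4 bits) = 0111. This is the CRC / FCS.

0111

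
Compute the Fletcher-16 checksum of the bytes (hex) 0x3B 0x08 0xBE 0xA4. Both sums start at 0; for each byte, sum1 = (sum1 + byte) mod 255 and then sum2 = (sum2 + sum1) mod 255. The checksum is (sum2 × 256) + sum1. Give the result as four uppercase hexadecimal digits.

27A6

Running sums (mod 255):
  after byte 0 (0x3B): sum1=59, sum2=59
  after byte 1 (0x08): sum1=67, sum2=126
  after byte 2 (0xBE): sum1=2, sum2=128
  after byte 3 (0xA4): sum1=166, sum2=39
Checksum = sum2·256 + sum1 = 39·256 + 166 = 10150 = 0x27A6.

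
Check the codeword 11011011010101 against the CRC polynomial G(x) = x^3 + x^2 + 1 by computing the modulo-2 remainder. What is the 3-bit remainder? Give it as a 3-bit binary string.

001

Modulo-2 division of 11011011010101 by 1101:
  pos 0: 1101 XOR 1101 = 0000
  pos 4: 1011 XOR 1101 = 0110
  pos 5: 1100 XOR 1101 = 0001
  pos 8: 1101 XOR 1101 = 0000
Remainder = 001 (nonzero — an error is detected).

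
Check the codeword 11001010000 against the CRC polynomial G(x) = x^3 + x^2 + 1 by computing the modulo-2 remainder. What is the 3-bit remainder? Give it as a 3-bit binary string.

000

Modulo-2 division of 11001010000 by 1101:
  pos 0: 1100 XOR 1101 = 0001
  pos 3: 1101 XOR 1101 = 0000
Remainder = 000 (zero — the frame passes the CRC check).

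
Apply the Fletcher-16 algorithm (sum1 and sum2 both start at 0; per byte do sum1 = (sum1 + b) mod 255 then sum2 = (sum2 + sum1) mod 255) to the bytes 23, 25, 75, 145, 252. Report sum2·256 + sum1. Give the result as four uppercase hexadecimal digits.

Running sums (mod 255):
  after byte 0 (23): sum1=23, sum2=23
  after byte 1 (25): sum1=48, sum2=71
  after byte 2 (75): sum1=123, sum2=194
  after byte 3 (145): sum1=13, sum2=207
  after byte 4 (252): sum1=10, sum2=217
Checksum = sum2·256 + sum1 = 217·256 + 10 = 55562 = 0xD90A.

D90A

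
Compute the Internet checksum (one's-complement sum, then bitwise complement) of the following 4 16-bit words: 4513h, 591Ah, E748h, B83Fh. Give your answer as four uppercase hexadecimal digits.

C249

One's-complement addition (fold any carry out of bit 15 back into bit 0):
  0x4513 + 0x591A = 0x09E2D
  0x9E2D + 0xE748 = 0x18575 → wrap carry → 0x8576
  0x8576 + 0xB83F = 0x13DB5 → wrap carry → 0x3DB6
One's-complement sum = 0x3DB6.
Checksum = ~0x3DB6 & 0xFFFF = 0xC249.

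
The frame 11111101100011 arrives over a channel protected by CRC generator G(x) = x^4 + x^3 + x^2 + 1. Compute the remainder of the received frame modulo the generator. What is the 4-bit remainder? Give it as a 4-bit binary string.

Modulo-2 division of 11111101100011 by 11101:
  pos 0: 11111 XOR 11101 = 00010
  pos 3: 10101 XOR 11101 = 01000
  pos 4: 10001 XOR 11101 = 01100
  pos 5: 11000 XOR 11101 = 00101
  pos 7: 10100 XOR 11101 = 01001
  pos 8: 10011 XOR 11101 = 01110
  pos 9: 11101 XOR 11101 = 00000
Remainder = 0000 (zero — the frame passes the CRC check).

0000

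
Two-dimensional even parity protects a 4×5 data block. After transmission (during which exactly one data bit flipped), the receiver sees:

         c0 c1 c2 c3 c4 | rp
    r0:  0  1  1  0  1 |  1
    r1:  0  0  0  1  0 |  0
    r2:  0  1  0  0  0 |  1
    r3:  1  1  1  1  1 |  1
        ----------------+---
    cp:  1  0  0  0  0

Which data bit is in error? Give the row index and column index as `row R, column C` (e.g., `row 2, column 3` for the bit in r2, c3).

Recompute each row's even parity and compare to rp:
  r0: data parity 1, sent rp 1 → ok
  r1: data parity 1, sent rp 0 → mismatch
  r2: data parity 1, sent rp 1 → ok
  r3: data parity 1, sent rp 1 → ok
Recompute each column's even parity and compare to cp:
  c0: data parity 1, sent cp 1 → ok
  c1: data parity 1, sent cp 0 → mismatch
  c2: data parity 0, sent cp 0 → ok
  c3: data parity 0, sent cp 0 → ok
  c4: data parity 0, sent cp 0 → ok
Exactly one row (r1) and one column (c1) fail → the flipped bit is at their intersection.

row 1, column 1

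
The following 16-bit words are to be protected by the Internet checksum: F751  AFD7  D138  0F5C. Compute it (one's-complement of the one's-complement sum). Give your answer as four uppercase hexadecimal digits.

7841

One's-complement addition (fold any carry out of bit 15 back into bit 0):
  0xF751 + 0xAFD7 = 0x1A728 → wrap carry → 0xA729
  0xA729 + 0xD138 = 0x17861 → wrap carry → 0x7862
  0x7862 + 0x0F5C = 0x087BE
One's-complement sum = 0x87BE.
Checksum = ~0x87BE & 0xFFFF = 0x7841.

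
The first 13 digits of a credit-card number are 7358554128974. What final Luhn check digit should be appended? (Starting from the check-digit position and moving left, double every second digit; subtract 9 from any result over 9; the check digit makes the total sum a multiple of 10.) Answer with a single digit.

Partial digits right→left: 4 7 9 8 2 1 4 5 5 8 5 3 7
Double every second digit counting from the check-digit position (so the 1st, 3rd, 5th, ... of the partial from the right).
  doubled (with −9 where >9): 8 9 4 8 1 1 5 → sum 36
  kept as-is: 7 8 1 5 8 3 → sum 32
Total = 36 + 32 = 68.
Check digit = (10 − (68 mod 10)) mod 10 = 2.

2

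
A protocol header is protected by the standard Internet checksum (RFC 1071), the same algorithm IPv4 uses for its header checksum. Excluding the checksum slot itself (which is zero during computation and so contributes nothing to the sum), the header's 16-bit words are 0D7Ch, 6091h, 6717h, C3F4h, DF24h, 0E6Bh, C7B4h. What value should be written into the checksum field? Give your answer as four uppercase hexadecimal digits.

One's-complement addition (fold any carry out of bit 15 back into bit 0):
  0x0D7C + 0x6091 = 0x06E0D
  0x6E0D + 0x6717 = 0x0D524
  0xD524 + 0xC3F4 = 0x19918 → wrap carry → 0x9919
  0x9919 + 0xDF24 = 0x1783D → wrap carry → 0x783E
  0x783E + 0x0E6B = 0x086A9
  0x86A9 + 0xC7B4 = 0x14E5D → wrap carry → 0x4E5E
One's-complement sum = 0x4E5E.
Checksum = ~0x4E5E & 0xFFFF = 0xB1A1.

B1A1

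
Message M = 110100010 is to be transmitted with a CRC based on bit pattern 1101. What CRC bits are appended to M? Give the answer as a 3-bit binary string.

111

Append 3 zeros: 110100010000. Divide by 1101 (XOR where the leading bit is 1):
  pos 0: 1101 XOR 1101 = 0000
  pos 7: 1000 XOR 1101 = 0101
  pos 8: 1010 XOR 1101 = 0111
Remainder (last 3 bits) = 111. This is the CRC / FCS.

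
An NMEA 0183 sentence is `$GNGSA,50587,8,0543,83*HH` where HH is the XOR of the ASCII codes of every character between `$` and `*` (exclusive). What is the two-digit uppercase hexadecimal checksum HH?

52

XOR the ASCII codes of the payload characters:
  'G' = 0x47 → acc = 0x47
  'N' = 0x4E → acc = 0x09
  'G' = 0x47 → acc = 0x4E
  'S' = 0x53 → acc = 0x1D
  'A' = 0x41 → acc = 0x5C
  ',' = 0x2C → acc = 0x70
  '5' = 0x35 → acc = 0x45
  '0' = 0x30 → acc = 0x75
  '5' = 0x35 → acc = 0x40
  '8' = 0x38 → acc = 0x78
  '7' = 0x37 → acc = 0x4F
  ',' = 0x2C → acc = 0x63
  '8' = 0x38 → acc = 0x5B
  ',' = 0x2C → acc = 0x77
  '0' = 0x30 → acc = 0x47
  '5' = 0x35 → acc = 0x72
  '4' = 0x34 → acc = 0x46
  '3' = 0x33 → acc = 0x75
  ',' = 0x2C → acc = 0x59
  '8' = 0x38 → acc = 0x61
  '3' = 0x33 → acc = 0x52
Checksum = 0x52.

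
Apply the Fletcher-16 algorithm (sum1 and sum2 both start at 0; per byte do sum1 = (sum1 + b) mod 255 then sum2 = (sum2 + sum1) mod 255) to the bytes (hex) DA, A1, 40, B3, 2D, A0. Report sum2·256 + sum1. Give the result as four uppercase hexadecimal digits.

603E

Running sums (mod 255):
  after byte 0 (DA): sum1=218, sum2=218
  after byte 1 (A1): sum1=124, sum2=87
  after byte 2 (40): sum1=188, sum2=20
  after byte 3 (B3): sum1=112, sum2=132
  after byte 4 (2D): sum1=157, sum2=34
  after byte 5 (A0): sum1=62, sum2=96
Checksum = sum2·256 + sum1 = 96·256 + 62 = 24638 = 0x603E.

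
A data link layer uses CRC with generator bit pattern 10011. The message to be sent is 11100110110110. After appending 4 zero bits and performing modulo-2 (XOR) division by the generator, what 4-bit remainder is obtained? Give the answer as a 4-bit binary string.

0011

Append 4 zeros: 111001101101100000. Divide by 10011 (XOR where the leading bit is 1):
  pos 0: 11100 XOR 10011 = 01111
  pos 1: 11111 XOR 10011 = 01100
  pos 2: 11001 XOR 10011 = 01010
  pos 3: 10100 XOR 10011 = 00111
  pos 5: 11111 XOR 10011 = 01100
  pos 6: 11000 XOR 10011 = 01011
  pos 7: 10111 XOR 10011 = 00100
  pos 9: 10010 XOR 10011 = 00001
  pos 13: 10000 XOR 10011 = 00011
Remainder (last 4 bits) = 0011. This is the CRC / FCS.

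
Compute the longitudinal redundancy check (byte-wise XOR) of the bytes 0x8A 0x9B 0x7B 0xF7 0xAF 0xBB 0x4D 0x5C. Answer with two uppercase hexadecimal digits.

XOR the bytes together:
  start with 0x8A
  0x8A ⊕ 0x9B = 0x11
  0x11 ⊕ 0x7B = 0x6A
  0x6A ⊕ 0xF7 = 0x9D
  0x9D ⊕ 0xAF = 0x32
  0x32 ⊕ 0xBB = 0x89
  0x89 ⊕ 0x4D = 0xC4
  0xC4 ⊕ 0x5C = 0x98

98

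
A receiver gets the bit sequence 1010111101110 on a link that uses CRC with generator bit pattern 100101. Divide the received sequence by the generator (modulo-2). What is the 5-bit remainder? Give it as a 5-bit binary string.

Modulo-2 division of 1010111101110 by 100101:
  pos 0: 101011 XOR 100101 = 001110
  pos 2: 111011 XOR 100101 = 011110
  pos 3: 111100 XOR 100101 = 011001
  pos 4: 110011 XOR 100101 = 010110
  pos 5: 101101 XOR 100101 = 001000
  pos 7: 100010 XOR 100101 = 000111
Remainder = 00111 (nonzero — an error is detected).

00111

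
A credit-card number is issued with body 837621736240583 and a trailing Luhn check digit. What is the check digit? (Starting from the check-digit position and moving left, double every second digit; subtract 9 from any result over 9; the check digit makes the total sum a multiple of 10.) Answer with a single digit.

8

Partial digits right→left: 3 8 5 0 4 2 6 3 7 1 2 6 7 3 8
Double every second digit counting from the check-digit position (so the 1st, 3rd, 5th, ... of the partial from the right).
  doubled (with −9 where >9): 6 1 8 3 5 4 5 7 → sum 39
  kept as-is: 8 0 2 3 1 6 3 → sum 23
Total = 39 + 23 = 62.
Check digit = (10 − (62 mod 10)) mod 10 = 8.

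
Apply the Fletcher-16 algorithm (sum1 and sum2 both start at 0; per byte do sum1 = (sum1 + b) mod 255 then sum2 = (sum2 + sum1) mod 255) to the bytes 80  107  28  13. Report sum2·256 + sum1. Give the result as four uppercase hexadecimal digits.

C8E4

Running sums (mod 255):
  after byte 0 (80): sum1=80, sum2=80
  after byte 1 (107): sum1=187, sum2=12
  after byte 2 (28): sum1=215, sum2=227
  after byte 3 (13): sum1=228, sum2=200
Checksum = sum2·256 + sum1 = 200·256 + 228 = 51428 = 0xC8E4.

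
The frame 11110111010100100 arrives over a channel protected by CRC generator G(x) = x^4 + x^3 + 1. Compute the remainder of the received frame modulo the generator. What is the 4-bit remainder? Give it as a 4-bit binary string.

0011

Modulo-2 division of 11110111010100100 by 11001:
  pos 0: 11110 XOR 11001 = 00111
  pos 2: 11111 XOR 11001 = 00110
  pos 4: 11010 XOR 11001 = 00011
  pos 7: 11101 XOR 11001 = 00100
  pos 9: 10000 XOR 11001 = 01001
  pos 10: 10011 XOR 11001 = 01010
  pos 11: 10100 XOR 11001 = 01101
  pos 12: 11010 XOR 11001 = 00011
Remainder = 0011 (nonzero — an error is detected).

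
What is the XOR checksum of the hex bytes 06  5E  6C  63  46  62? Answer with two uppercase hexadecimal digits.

73

XOR the bytes together:
  start with 0x06
  0x06 ⊕ 0x5E = 0x58
  0x58 ⊕ 0x6C = 0x34
  0x34 ⊕ 0x63 = 0x57
  0x57 ⊕ 0x46 = 0x11
  0x11 ⊕ 0x62 = 0x73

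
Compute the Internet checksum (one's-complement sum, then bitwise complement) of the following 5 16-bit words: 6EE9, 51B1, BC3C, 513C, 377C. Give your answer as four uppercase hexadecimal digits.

FA6F

One's-complement addition (fold any carry out of bit 15 back into bit 0):
  0x6EE9 + 0x51B1 = 0x0C09A
  0xC09A + 0xBC3C = 0x17CD6 → wrap carry → 0x7CD7
  0x7CD7 + 0x513C = 0x0CE13
  0xCE13 + 0x377C = 0x1058F → wrap carry → 0x0590
One's-complement sum = 0x0590.
Checksum = ~0x0590 & 0xFFFF = 0xFA6F.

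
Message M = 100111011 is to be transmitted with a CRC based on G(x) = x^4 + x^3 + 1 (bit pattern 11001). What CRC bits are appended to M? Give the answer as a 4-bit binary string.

Append 4 zeros: 1001110110000. Divide by 11001 (XOR where the leading bit is 1):
  pos 0: 10011 XOR 11001 = 01010
  pos 1: 10101 XOR 11001 = 01100
  pos 2: 11000 XOR 11001 = 00001
  pos 6: 11100 XOR 11001 = 00101
  pos 8: 10100 XOR 11001 = 01101
Remainder (last 4 bits) = 1101. This is the CRC / FCS.

1101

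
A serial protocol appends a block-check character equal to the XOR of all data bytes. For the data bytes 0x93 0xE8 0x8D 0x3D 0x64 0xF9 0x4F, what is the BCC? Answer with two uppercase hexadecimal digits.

XOR the bytes together:
  start with 0x93
  0x93 ⊕ 0xE8 = 0x7B
  0x7B ⊕ 0x8D = 0xF6
  0xF6 ⊕ 0x3D = 0xCB
  0xCB ⊕ 0x64 = 0xAF
  0xAF ⊕ 0xF9 = 0x56
  0x56 ⊕ 0x4F = 0x19

19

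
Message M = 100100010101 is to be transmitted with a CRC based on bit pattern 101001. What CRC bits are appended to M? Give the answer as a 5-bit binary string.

00000

Append 5 zeros: 10010001010100000. Divide by 101001 (XOR where the leading bit is 1):
  pos 0: 100100 XOR 101001 = 001101
  pos 2: 110101 XOR 101001 = 011100
  pos 3: 111000 XOR 101001 = 010001
  pos 4: 100011 XOR 101001 = 001010
  pos 6: 101001 XOR 101001 = 000000
Remainder (last 5 bits) = 00000. This is the CRC / FCS.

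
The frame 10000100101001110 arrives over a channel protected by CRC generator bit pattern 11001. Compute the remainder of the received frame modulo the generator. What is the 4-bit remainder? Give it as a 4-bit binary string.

0000

Modulo-2 division of 10000100101001110 by 11001:
  pos 0: 10000 XOR 11001 = 01001
  pos 1: 10011 XOR 11001 = 01010
  pos 2: 10100 XOR 11001 = 01101
  pos 3: 11010 XOR 11001 = 00011
  pos 6: 11101 XOR 11001 = 00100
  pos 8: 10000 XOR 11001 = 01001
  pos 9: 10011 XOR 11001 = 01010
  pos 10: 10101 XOR 11001 = 01100
  pos 11: 11001 XOR 11001 = 00000
Remainder = 0000 (zero — the frame passes the CRC check).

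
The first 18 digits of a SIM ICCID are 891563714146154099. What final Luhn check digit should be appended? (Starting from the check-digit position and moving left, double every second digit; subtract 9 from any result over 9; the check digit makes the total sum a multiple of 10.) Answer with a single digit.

Partial digits right→left: 9 9 0 4 5 1 6 4 1 4 1 7 3 6 5 1 9 8
Double every second digit counting from the check-digit position (so the 1st, 3rd, 5th, ... of the partial from the right).
  doubled (with −9 where >9): 9 0 1 3 2 2 6 1 9 → sum 33
  kept as-is: 9 4 1 4 4 7 6 1 8 → sum 44
Total = 33 + 44 = 77.
Check digit = (10 − (77 mod 10)) mod 10 = 3.

3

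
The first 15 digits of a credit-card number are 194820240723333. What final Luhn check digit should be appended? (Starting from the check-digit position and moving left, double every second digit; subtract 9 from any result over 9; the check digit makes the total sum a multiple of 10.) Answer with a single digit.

2

Partial digits right→left: 3 3 3 3 2 7 0 4 2 0 2 8 4 9 1
Double every second digit counting from the check-digit position (so the 1st, 3rd, 5th, ... of the partial from the right).
  doubled (with −9 where >9): 6 6 4 0 4 4 8 2 → sum 34
  kept as-is: 3 3 7 4 0 8 9 → sum 34
Total = 34 + 34 = 68.
Check digit = (10 − (68 mod 10)) mod 10 = 2.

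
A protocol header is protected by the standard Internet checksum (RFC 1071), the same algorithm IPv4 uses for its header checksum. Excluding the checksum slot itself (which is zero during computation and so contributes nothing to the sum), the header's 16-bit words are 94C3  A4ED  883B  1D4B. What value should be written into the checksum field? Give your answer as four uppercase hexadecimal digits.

20C8

One's-complement addition (fold any carry out of bit 15 back into bit 0):
  0x94C3 + 0xA4ED = 0x139B0 → wrap carry → 0x39B1
  0x39B1 + 0x883B = 0x0C1EC
  0xC1EC + 0x1D4B = 0x0DF37
One's-complement sum = 0xDF37.
Checksum = ~0xDF37 & 0xFFFF = 0x20C8.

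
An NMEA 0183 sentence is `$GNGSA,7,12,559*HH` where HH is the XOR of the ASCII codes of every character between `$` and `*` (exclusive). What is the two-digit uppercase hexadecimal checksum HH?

7D

XOR the ASCII codes of the payload characters:
  'G' = 0x47 → acc = 0x47
  'N' = 0x4E → acc = 0x09
  'G' = 0x47 → acc = 0x4E
  'S' = 0x53 → acc = 0x1D
  'A' = 0x41 → acc = 0x5C
  ',' = 0x2C → acc = 0x70
  '7' = 0x37 → acc = 0x47
  ',' = 0x2C → acc = 0x6B
  '1' = 0x31 → acc = 0x5A
  '2' = 0x32 → acc = 0x68
  ',' = 0x2C → acc = 0x44
  '5' = 0x35 → acc = 0x71
  '5' = 0x35 → acc = 0x44
  '9' = 0x39 → acc = 0x7D
Checksum = 0x7D.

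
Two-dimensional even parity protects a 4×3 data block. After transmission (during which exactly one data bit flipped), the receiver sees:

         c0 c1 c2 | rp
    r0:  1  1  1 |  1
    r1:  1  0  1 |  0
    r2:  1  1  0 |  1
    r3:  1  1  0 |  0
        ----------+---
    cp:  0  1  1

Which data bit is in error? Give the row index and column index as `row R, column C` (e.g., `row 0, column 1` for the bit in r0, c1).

row 2, column 2

Recompute each row's even parity and compare to rp:
  r0: data parity 1, sent rp 1 → ok
  r1: data parity 0, sent rp 0 → ok
  r2: data parity 0, sent rp 1 → mismatch
  r3: data parity 0, sent rp 0 → ok
Recompute each column's even parity and compare to cp:
  c0: data parity 0, sent cp 0 → ok
  c1: data parity 1, sent cp 1 → ok
  c2: data parity 0, sent cp 1 → mismatch
Exactly one row (r2) and one column (c2) fail → the flipped bit is at their intersection.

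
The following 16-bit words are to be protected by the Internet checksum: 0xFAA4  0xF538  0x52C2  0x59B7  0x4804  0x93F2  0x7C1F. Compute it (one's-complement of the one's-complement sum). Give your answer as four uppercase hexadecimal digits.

One's-complement addition (fold any carry out of bit 15 back into bit 0):
  0xFAA4 + 0xF538 = 0x1EFDC → wrap carry → 0xEFDD
  0xEFDD + 0x52C2 = 0x1429F → wrap carry → 0x42A0
  0x42A0 + 0x59B7 = 0x09C57
  0x9C57 + 0x4804 = 0x0E45B
  0xE45B + 0x93F2 = 0x1784D → wrap carry → 0x784E
  0x784E + 0x7C1F = 0x0F46D
One's-complement sum = 0xF46D.
Checksum = ~0xF46D & 0xFFFF = 0x0B92.

0B92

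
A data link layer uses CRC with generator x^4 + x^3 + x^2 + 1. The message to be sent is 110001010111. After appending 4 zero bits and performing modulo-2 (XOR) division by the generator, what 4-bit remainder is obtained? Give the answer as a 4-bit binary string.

Append 4 zeros: 1100010101110000. Divide by 11101 (XOR where the leading bit is 1):
  pos 0: 11000 XOR 11101 = 00101
  pos 2: 10110 XOR 11101 = 01011
  pos 3: 10111 XOR 11101 = 01010
  pos 4: 10100 XOR 11101 = 01001
  pos 5: 10011 XOR 11101 = 01110
  pos 6: 11101 XOR 11101 = 00000
  pos 11: 10000 XOR 11101 = 01101
Remainder (last 4 bits) = 1101. This is the CRC / FCS.

1101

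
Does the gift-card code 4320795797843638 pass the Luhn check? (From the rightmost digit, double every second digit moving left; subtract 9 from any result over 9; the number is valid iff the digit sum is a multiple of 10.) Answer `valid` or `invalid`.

valid

From the right, keep odd positions and double even positions (subtract 9 from any doubled value over 9):
  doubled (positions 2,4,...): 6 6 7 9 1 5 4 8 → sum 46
  kept (positions 1,3,...): 8 6 4 7 7 9 0 3 → sum 44
Total = 90.
90 mod 10 = 0, so the number is valid.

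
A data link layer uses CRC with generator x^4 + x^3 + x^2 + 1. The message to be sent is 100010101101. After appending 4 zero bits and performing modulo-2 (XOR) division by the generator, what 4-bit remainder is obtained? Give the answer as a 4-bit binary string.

1001

Append 4 zeros: 1000101011010000. Divide by 11101 (XOR where the leading bit is 1):
  pos 0: 10001 XOR 11101 = 01100
  pos 1: 11000 XOR 11101 = 00101
  pos 3: 10110 XOR 11101 = 01011
  pos 4: 10111 XOR 11101 = 01010
  pos 5: 10101 XOR 11101 = 01000
  pos 6: 10000 XOR 11101 = 01101
  pos 7: 11011 XOR 11101 = 00110
  pos 9: 11000 XOR 11101 = 00101
  pos 11: 10100 XOR 11101 = 01001
Remainder (last 4 bits) = 1001. This is the CRC / FCS.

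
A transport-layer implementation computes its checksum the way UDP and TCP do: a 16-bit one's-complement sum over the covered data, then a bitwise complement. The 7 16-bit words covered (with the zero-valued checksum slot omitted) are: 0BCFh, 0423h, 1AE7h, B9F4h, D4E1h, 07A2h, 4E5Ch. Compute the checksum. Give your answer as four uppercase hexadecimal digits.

One's-complement addition (fold any carry out of bit 15 back into bit 0):
  0x0BCF + 0x0423 = 0x00FF2
  0x0FF2 + 0x1AE7 = 0x02AD9
  0x2AD9 + 0xB9F4 = 0x0E4CD
  0xE4CD + 0xD4E1 = 0x1B9AE → wrap carry → 0xB9AF
  0xB9AF + 0x07A2 = 0x0C151
  0xC151 + 0x4E5C = 0x10FAD → wrap carry → 0x0FAE
One's-complement sum = 0x0FAE.
Checksum = ~0x0FAE & 0xFFFF = 0xF051.

F051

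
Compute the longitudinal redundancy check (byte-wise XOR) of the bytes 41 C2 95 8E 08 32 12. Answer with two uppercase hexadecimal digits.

XOR the bytes together:
  start with 0x41
  0x41 ⊕ 0xC2 = 0x83
  0x83 ⊕ 0x95 = 0x16
  0x16 ⊕ 0x8E = 0x98
  0x98 ⊕ 0x08 = 0x90
  0x90 ⊕ 0x32 = 0xA2
  0xA2 ⊕ 0x12 = 0xB0

B0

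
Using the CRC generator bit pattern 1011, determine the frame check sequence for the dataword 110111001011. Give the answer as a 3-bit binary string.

101

Append 3 zeros: 110111001011000. Divide by 1011 (XOR where the leading bit is 1):
  pos 0: 1101 XOR 1011 = 0110
  pos 1: 1101 XOR 1011 = 0110
  pos 2: 1101 XOR 1011 = 0110
  pos 3: 1100 XOR 1011 = 0111
  pos 4: 1110 XOR 1011 = 0101
  pos 5: 1011 XOR 1011 = 0000
  pos 10: 1100 XOR 1011 = 0111
  pos 11: 1110 XOR 1011 = 0101
Remainder (last 3 bits) = 101. This is the CRC / FCS.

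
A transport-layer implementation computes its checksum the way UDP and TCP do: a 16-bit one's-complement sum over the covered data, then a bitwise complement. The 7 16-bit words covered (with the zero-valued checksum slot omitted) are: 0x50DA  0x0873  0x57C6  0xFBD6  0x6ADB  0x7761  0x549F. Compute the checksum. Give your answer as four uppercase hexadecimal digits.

One's-complement addition (fold any carry out of bit 15 back into bit 0):
  0x50DA + 0x0873 = 0x0594D
  0x594D + 0x57C6 = 0x0B113
  0xB113 + 0xFBD6 = 0x1ACE9 → wrap carry → 0xACEA
  0xACEA + 0x6ADB = 0x117C5 → wrap carry → 0x17C6
  0x17C6 + 0x7761 = 0x08F27
  0x8F27 + 0x549F = 0x0E3C6
One's-complement sum = 0xE3C6.
Checksum = ~0xE3C6 & 0xFFFF = 0x1C39.

1C39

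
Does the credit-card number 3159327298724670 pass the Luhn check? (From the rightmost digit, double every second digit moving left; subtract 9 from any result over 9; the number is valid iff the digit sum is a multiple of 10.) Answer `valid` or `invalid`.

From the right, keep odd positions and double even positions (subtract 9 from any doubled value over 9):
  doubled (positions 2,4,...): 5 8 5 9 5 6 1 6 → sum 45
  kept (positions 1,3,...): 0 6 2 8 2 2 9 1 → sum 30
Total = 75.
75 mod 10 = 5, so the number is invalid.

invalid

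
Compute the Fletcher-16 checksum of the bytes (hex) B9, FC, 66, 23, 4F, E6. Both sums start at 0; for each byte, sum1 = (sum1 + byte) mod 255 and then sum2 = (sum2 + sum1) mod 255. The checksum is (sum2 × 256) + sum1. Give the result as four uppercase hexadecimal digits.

D376

Running sums (mod 255):
  after byte 0 (B9): sum1=185, sum2=185
  after byte 1 (FC): sum1=182, sum2=112
  after byte 2 (66): sum1=29, sum2=141
  after byte 3 (23): sum1=64, sum2=205
  after byte 4 (4F): sum1=143, sum2=93
  after byte 5 (E6): sum1=118, sum2=211
Checksum = sum2·256 + sum1 = 211·256 + 118 = 54134 = 0xD376.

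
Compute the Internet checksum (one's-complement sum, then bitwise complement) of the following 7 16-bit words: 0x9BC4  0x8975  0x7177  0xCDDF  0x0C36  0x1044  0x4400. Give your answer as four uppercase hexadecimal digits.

3AF4

One's-complement addition (fold any carry out of bit 15 back into bit 0):
  0x9BC4 + 0x8975 = 0x12539 → wrap carry → 0x253A
  0x253A + 0x7177 = 0x096B1
  0x96B1 + 0xCDDF = 0x16490 → wrap carry → 0x6491
  0x6491 + 0x0C36 = 0x070C7
  0x70C7 + 0x1044 = 0x0810B
  0x810B + 0x4400 = 0x0C50B
One's-complement sum = 0xC50B.
Checksum = ~0xC50B & 0xFFFF = 0x3AF4.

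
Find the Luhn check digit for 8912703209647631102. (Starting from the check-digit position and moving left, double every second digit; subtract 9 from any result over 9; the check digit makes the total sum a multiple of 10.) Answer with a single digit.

Partial digits right→left: 2 0 1 1 3 6 7 4 6 9 0 2 3 0 7 2 1 9 8
Double every second digit counting from the check-digit position (so the 1st, 3rd, 5th, ... of the partial from the right).
  doubled (with −9 where >9): 4 2 6 5 3 0 6 5 2 7 → sum 40
  kept as-is: 0 1 6 4 9 2 0 2 9 → sum 33
Total = 40 + 33 = 73.
Check digit = (10 − (73 mod 10)) mod 10 = 7.

7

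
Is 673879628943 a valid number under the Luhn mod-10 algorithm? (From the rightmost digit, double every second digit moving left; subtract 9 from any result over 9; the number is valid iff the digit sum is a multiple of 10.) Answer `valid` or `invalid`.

From the right, keep odd positions and double even positions (subtract 9 from any doubled value over 9):
  doubled (positions 2,4,...): 8 7 3 5 6 3 → sum 32
  kept (positions 1,3,...): 3 9 2 9 8 7 → sum 38
Total = 70.
70 mod 10 = 0, so the number is valid.

valid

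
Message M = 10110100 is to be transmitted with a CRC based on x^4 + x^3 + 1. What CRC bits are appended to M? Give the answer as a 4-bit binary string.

1001

Append 4 zeros: 101101000000. Divide by 11001 (XOR where the leading bit is 1):
  pos 0: 10110 XOR 11001 = 01111
  pos 1: 11111 XOR 11001 = 00110
  pos 3: 11000 XOR 11001 = 00001
  pos 7: 10000 XOR 11001 = 01001
Remainder (last 4 bits) = 1001. This is the CRC / FCS.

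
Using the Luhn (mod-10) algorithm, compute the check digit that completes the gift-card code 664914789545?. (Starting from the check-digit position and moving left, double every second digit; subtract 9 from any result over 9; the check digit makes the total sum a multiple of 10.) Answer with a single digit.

Partial digits right→left: 5 4 5 9 8 7 4 1 9 4 6 6
Double every second digit counting from the check-digit position (so the 1st, 3rd, 5th, ... of the partial from the right).
  doubled (with −9 where >9): 1 1 7 8 9 3 → sum 29
  kept as-is: 4 9 7 1 4 6 → sum 31
Total = 29 + 31 = 60.
Check digit = (10 − (60 mod 10)) mod 10 = 0.

0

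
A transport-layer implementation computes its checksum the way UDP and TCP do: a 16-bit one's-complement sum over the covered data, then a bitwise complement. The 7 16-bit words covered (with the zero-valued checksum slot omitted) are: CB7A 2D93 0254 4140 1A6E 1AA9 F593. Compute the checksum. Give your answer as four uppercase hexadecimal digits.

One's-complement addition (fold any carry out of bit 15 back into bit 0):
  0xCB7A + 0x2D93 = 0x0F90D
  0xF90D + 0x0254 = 0x0FB61
  0xFB61 + 0x4140 = 0x13CA1 → wrap carry → 0x3CA2
  0x3CA2 + 0x1A6E = 0x05710
  0x5710 + 0x1AA9 = 0x071B9
  0x71B9 + 0xF593 = 0x1674C → wrap carry → 0x674D
One's-complement sum = 0x674D.
Checksum = ~0x674D & 0xFFFF = 0x98B2.

98B2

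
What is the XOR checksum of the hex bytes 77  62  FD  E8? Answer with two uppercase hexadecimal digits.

00

XOR the bytes together:
  start with 0x77
  0x77 ⊕ 0x62 = 0x15
  0x15 ⊕ 0xFD = 0xE8
  0xE8 ⊕ 0xE8 = 0x00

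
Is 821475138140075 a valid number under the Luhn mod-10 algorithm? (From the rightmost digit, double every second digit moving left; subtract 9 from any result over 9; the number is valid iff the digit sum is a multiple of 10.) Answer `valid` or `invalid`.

From the right, keep odd positions and double even positions (subtract 9 from any doubled value over 9):
  doubled (positions 2,4,...): 5 0 2 6 1 8 4 → sum 26
  kept (positions 1,3,...): 5 0 4 8 1 7 1 8 → sum 34
Total = 60.
60 mod 10 = 0, so the number is valid.

valid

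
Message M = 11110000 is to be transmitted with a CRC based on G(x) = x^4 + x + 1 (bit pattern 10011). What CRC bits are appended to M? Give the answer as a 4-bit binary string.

Append 4 zeros: 111100000000. Divide by 10011 (XOR where the leading bit is 1):
  pos 0: 11110 XOR 10011 = 01101
  pos 1: 11010 XOR 10011 = 01001
  pos 2: 10010 XOR 10011 = 00001
  pos 6: 10000 XOR 10011 = 00011
Remainder (last 4 bits) = 0110. This is the CRC / FCS.

0110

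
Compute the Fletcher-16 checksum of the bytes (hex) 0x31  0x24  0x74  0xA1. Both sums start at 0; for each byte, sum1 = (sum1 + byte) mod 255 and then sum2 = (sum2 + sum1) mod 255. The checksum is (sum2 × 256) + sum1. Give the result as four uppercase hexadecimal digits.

BB6B

Running sums (mod 255):
  after byte 0 (0x31): sum1=49, sum2=49
  after byte 1 (0x24): sum1=85, sum2=134
  after byte 2 (0x74): sum1=201, sum2=80
  after byte 3 (0xA1): sum1=107, sum2=187
Checksum = sum2·256 + sum1 = 187·256 + 107 = 47979 = 0xBB6B.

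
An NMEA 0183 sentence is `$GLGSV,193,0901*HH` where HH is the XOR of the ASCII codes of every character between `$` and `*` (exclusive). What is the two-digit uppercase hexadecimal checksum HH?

7A

XOR the ASCII codes of the payload characters:
  'G' = 0x47 → acc = 0x47
  'L' = 0x4C → acc = 0x0B
  'G' = 0x47 → acc = 0x4C
  'S' = 0x53 → acc = 0x1F
  'V' = 0x56 → acc = 0x49
  ',' = 0x2C → acc = 0x65
  '1' = 0x31 → acc = 0x54
  '9' = 0x39 → acc = 0x6D
  '3' = 0x33 → acc = 0x5E
  ',' = 0x2C → acc = 0x72
  '0' = 0x30 → acc = 0x42
  '9' = 0x39 → acc = 0x7B
  '0' = 0x30 → acc = 0x4B
  '1' = 0x31 → acc = 0x7A
Checksum = 0x7A.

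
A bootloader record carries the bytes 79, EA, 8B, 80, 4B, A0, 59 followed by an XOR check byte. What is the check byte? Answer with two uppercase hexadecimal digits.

XOR the bytes together:
  start with 0x79
  0x79 ⊕ 0xEA = 0x93
  0x93 ⊕ 0x8B = 0x18
  0x18 ⊕ 0x80 = 0x98
  0x98 ⊕ 0x4B = 0xD3
  0xD3 ⊕ 0xA0 = 0x73
  0x73 ⊕ 0x59 = 0x2A

2A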